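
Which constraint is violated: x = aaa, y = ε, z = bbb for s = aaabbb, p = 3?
Violated: |y| > 0

The decomposition x = aaa, y = ε, z = bbb for s = aaabbb with p = 3
violates the constraint: |y| > 0

|y| = 0, but the pumping lemma requires |y| > 0 (y must be non-empty).

Pumping lemma constraints:
1. xyz = s (decomposition is valid)
2. |xy| ≤ p
3. |y| > 0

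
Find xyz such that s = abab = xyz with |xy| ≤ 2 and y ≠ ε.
x = '', y = 'a', z = 'bab'

For s = abab and p = 2, one valid decomposition is:
- x = '' (length 0)
- y = 'a' (length 1)
- z = 'bab' (length 3)

Verification:
- xyz = '' + 'a' + 'bab' = abab ✓
- |xy| = 1 ≤ 2 ✓
- |y| = 1 > 0 ✓

All pumping lemma constraints are satisfied.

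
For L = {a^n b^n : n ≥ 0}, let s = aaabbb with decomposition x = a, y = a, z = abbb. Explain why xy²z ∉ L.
xy²z = aaaabbb ∉ L

Pumping with i = 2 replaces y = a by y² = aa:
- Original: s = xyz = aaabbb; aaabbb = a^3 b^3 has equal counts (3 = 3), so it is in L
- Pumped: xy²z = a · aa · abbb = aaaabbb
- aaaabbb has 4 a's and 3 b's; 4 ≠ 3, so it is not in L

The pumping lemma would require xy²z ∈ L, so this decomposition yields a contradiction.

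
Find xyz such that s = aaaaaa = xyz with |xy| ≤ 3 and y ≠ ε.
x = '', y = 'aaa', z = 'aaa'

For s = aaaaaa and p = 3, one valid decomposition is:
- x = '' (length 0)
- y = 'aaa' (length 3)
- z = 'aaa' (length 3)

Verification:
- xyz = '' + 'aaa' + 'aaa' = aaaaaa ✓
- |xy| = 3 ≤ 3 ✓
- |y| = 3 > 0 ✓

All pumping lemma constraints are satisfied.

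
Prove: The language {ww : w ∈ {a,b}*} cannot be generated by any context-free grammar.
Assume for contradiction that L is context-free, and let p ≥ 1 be the pumping length given by the pumping lemma for CFLs.
Choose s = a^p b^p a^p b^p. Then s ∈ L (take w = a^p b^p) and |s| = 4p ≥ p.
By the CFL pumping lemma, s = uvxyz for some u, v, x, y, z with |vxy| ≤ p, |vy| ≥ 1, and uv^i xy^i z ∈ L for every i ≥ 0.

Write s as four blocks A₁ B₁ A₂ B₂ with A₁ = A₂ = a^p and B₁ = B₂ = b^p. Since |vxy| ≤ p, the window vxy lies inside at most two adjacent blocks. Take i = 0 and let t = uxz, so |t| = 4p − |vy| with 1 ≤ |vy| ≤ p. If |t| is odd, t ∉ L immediately, so assume |vy| is even (hence |vy| ≥ 2) and |t|/2 = 2p − |vy|/2, which satisfies p ≤ |t|/2 ≤ 2p − 1.

Case 1 (vxy inside A₁B₁): t = a^(p−j) b^(p−l) a^p b^p with j + l = |vy|. The second half of t has length < 2p, so it is a suffix of the trailing a^p b^p and ends in b; the first half is a^(p−j) b^(p−l) a^((j+l)/2), which ends in a because (j+l)/2 ≥ 1. The halves differ, so t ∉ L.

Case 2 (vxy inside B₁A₂, straddling the middle): t = a^p b^(p−j) a^(p−l) b^p with j + l = |vy|. If t = ww, then w is a prefix of t of length ≥ p, so w begins with a^p; and w is a suffix of t of length ≥ p, so w ends with b^p. That forces |w| ≥ 2p, contradicting |w| = |t|/2 ≤ 2p − 1. So t ∉ L.

Case 3 (vxy inside A₂B₂): t = a^p b^p a^(p−j) b^(p−l) with j + l = |vy|. The first half of t is a prefix of a^p b^p, so it begins with a; the second half is b^((j+l)/2) a^(p−j) b^(p−l), which begins with b. The halves differ, so t ∉ L.

In every case uv⁰xy⁰z = uxz ∉ L.

This contradicts the CFL pumping lemma, which requires uv^i xy^i z ∈ L for all i ≥ 0.
Hence L = {ww : w ∈ {a,b}*} is not context-free. ∎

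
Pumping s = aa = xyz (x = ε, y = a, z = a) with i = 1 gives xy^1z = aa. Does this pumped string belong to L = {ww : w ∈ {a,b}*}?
Yes

xy¹z = ε · a · a = aa.
aa splits into halves a · a, which are equal, so it is in L (w = a).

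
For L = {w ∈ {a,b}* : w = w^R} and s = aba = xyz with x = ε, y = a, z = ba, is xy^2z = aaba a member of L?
No

xy²z = ε · aa · ba = aaba.
aaba reversed is abaa ≠ aaba, so it is not a palindrome and is not in L.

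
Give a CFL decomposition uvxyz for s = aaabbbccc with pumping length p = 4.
u='aa', v='a', x='bb', y='b', z='ccc'

For s = aaabbbccc with pumping length p = 4:

One valid decomposition:
- u = 'aa'
- v = 'a'
- x = 'bb'
- y = 'b'
- z = 'ccc'

Verification:
- uvxyz = 'aa' + 'a' + 'bb' + 'b' + 'ccc' = aaabbbccc ✓
- |vxy| = |'abbb'| = 4 ≤ 4 ✓
- |vy| = |'ab'| = 2 > 0 ✓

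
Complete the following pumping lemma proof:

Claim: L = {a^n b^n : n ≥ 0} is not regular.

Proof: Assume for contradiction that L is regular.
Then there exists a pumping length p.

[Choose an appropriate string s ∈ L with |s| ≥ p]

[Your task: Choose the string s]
s = a^p b^p

This string is in L (has equal a's and b's) and has length 2p ≥ p.
Any decomposition xyz with |xy| ≤ p means y consists only of a's,
so pumping will unbalance the counts.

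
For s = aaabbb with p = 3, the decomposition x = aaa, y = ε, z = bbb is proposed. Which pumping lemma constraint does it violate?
Violated: |y| > 0

The decomposition x = aaa, y = ε, z = bbb for s = aaabbb with p = 3
violates the constraint: |y| > 0

|y| = 0, but the pumping lemma requires |y| > 0 (y must be non-empty).

Pumping lemma constraints:
1. xyz = s (decomposition is valid)
2. |xy| ≤ p
3. |y| > 0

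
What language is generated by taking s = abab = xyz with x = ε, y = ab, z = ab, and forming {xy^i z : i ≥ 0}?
{xy^i z : i ≥ 0} = {(ab)^(i+1) : i ≥ 0} = {ab, abab, ababab, ...}

With x = ε, y = ab, z = ab: Pumping 'ab' gives strings of alternating a's and b's.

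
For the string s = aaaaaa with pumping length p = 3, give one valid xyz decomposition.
x = '', y = 'a', z = 'aaaaa'

For s = aaaaaa and p = 3, one valid decomposition is:
- x = '' (length 0)
- y = 'a' (length 1)
- z = 'aaaaa' (length 5)

Verification:
- xyz = '' + 'a' + 'aaaaa' = aaaaaa ✓
- |xy| = 1 ≤ 3 ✓
- |y| = 1 > 0 ✓

All pumping lemma constraints are satisfied.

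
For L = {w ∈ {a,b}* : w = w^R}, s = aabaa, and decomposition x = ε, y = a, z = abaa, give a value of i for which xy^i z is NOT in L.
i = 2

xy²z = ε · aa · abaa = aaabaa; aaabaa reversed is aabaaa ≠ aaabaa, so it is not a palindrome and is not in L.
(Other choices also work, e.g. i = 0, 3; only i = 1 is guaranteed to stay in L since xy¹z = s.)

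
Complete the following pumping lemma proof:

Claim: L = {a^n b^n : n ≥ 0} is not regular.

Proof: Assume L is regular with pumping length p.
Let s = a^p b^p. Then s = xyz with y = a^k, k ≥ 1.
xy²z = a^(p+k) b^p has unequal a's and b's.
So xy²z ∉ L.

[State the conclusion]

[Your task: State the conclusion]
This contradicts the pumping lemma for regular languages,
which guarantees xy^i z ∈ L for all i ≥ 0.

Since our assumption that L is regular leads to a contradiction,
we conclude that L = {a^n b^n : n ≥ 0} is NOT regular. ∎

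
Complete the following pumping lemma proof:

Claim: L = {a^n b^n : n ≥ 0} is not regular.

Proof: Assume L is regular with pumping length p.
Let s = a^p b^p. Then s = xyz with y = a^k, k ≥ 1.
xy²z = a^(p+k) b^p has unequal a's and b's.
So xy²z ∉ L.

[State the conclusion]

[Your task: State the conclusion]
This contradicts the pumping lemma for regular languages,
which guarantees xy^i z ∈ L for all i ≥ 0.

Since our assumption that L is regular leads to a contradiction,
we conclude that L = {a^n b^n : n ≥ 0} is NOT regular. ∎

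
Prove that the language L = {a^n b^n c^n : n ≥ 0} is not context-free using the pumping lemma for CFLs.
Assume for contradiction that L is context-free, and let p ≥ 1 be the pumping length given by the pumping lemma for CFLs.
Choose s = a^p b^p c^p. Then s ∈ L and |s| = 3p ≥ p.
By the CFL pumping lemma, s = uvxyz for some u, v, x, y, z with |vxy| ≤ p, |vy| ≥ 1, and uv^i xy^i z ∈ L for every i ≥ 0.

Because |vxy| ≤ p, the window vxy cannot contain both an a and a c: any substring of s containing both must include the entire block b^p plus at least one a and one c, so it has length ≥ p + 2 > p.
Hence at least one of the letters a, c does not occur in vy at all.

Take i = 0: the string uxz is obtained from s by deleting |vy| ≥ 1 symbols, so |uxz| = 3p − |vy| < 3p.
But the letter (a or c) that does not occur in vy still occurs exactly p times in uxz. Every string of L with exactly p copies of some letter is a^p b^p c^p, of length 3p. Since |uxz| < 3p, uxz ∉ L.

This contradicts the CFL pumping lemma, which requires uv^i xy^i z ∈ L for all i ≥ 0.
Hence L = {a^n b^n c^n : n ≥ 0} is not context-free. ∎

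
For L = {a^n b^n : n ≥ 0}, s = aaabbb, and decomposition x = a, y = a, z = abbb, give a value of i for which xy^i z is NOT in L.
i = 0

xy⁰z = a · ε · abbb = aabbb; aabbb has 2 a's and 3 b's; 2 ≠ 3, so it is not in L.
(Other choices also work, e.g. i = 2, 3; only i = 1 is guaranteed to stay in L since xy¹z = s.)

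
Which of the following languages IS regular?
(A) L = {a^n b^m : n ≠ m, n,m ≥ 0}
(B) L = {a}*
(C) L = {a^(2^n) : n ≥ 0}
(B) {a}*

(B) L = {a}* is regular.

This can be recognized by a finite automaton (DFA/NFA).
Regular expressions like {a}* define regular languages.

The other choices are not regular:
- {a^(2^n) : n ≥ 0}: After pumping, length is no longer a power of 2
- {a^n b^m : n ≠ m, n,m ≥ 0}: After pumping a's, we can make n = m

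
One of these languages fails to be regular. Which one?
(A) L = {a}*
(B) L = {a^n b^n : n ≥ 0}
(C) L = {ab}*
(B) {a^n b^n : n ≥ 0}

(B) L = {a^n b^n : n ≥ 0} is NOT regular.

The pumping lemma can be used to prove this:
After pumping, the number of a's and b's become unequal

The other languages are regular because they can be recognized by finite automata.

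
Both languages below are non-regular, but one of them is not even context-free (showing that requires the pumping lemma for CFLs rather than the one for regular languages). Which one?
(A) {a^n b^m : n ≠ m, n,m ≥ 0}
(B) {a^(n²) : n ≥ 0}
(B) {a^(n²) : n ≥ 0}

(B) {a^(n²) : n ≥ 0} requires the CFL pumping lemma.

- {a^n b^m : n ≠ m, n,m ≥ 0} is context-free (but not regular)
  • Can be shown non-regular with the regular pumping lemma
  • After pumping a's, we can make n = m

- {a^(n²) : n ≥ 0} is NOT context-free
  • Requires the CFL pumping lemma to prove
  • Gaps between squares grow unboundedly

The CFL pumping lemma is "stronger" in that it can prove non-membership
in the larger class of context-free languages.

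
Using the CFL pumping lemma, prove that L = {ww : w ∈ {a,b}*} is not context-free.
Assume for contradiction that L is context-free, and let p ≥ 1 be the pumping length given by the pumping lemma for CFLs.
Choose s = a^p b^p a^p b^p. Then s ∈ L (take w = a^p b^p) and |s| = 4p ≥ p.
By the CFL pumping lemma, s = uvxyz for some u, v, x, y, z with |vxy| ≤ p, |vy| ≥ 1, and uv^i xy^i z ∈ L for every i ≥ 0.

Write s as four blocks A₁ B₁ A₂ B₂ with A₁ = A₂ = a^p and B₁ = B₂ = b^p. Since |vxy| ≤ p, the window vxy lies inside at most two adjacent blocks. Take i = 0 and let t = uxz, so |t| = 4p − |vy| with 1 ≤ |vy| ≤ p. If |t| is odd, t ∉ L immediately, so assume |vy| is even (hence |vy| ≥ 2) and |t|/2 = 2p − |vy|/2, which satisfies p ≤ |t|/2 ≤ 2p − 1.

Case 1 (vxy inside A₁B₁): t = a^(p−j) b^(p−l) a^p b^p with j + l = |vy|. The second half of t has length < 2p, so it is a suffix of the trailing a^p b^p and ends in b; the first half is a^(p−j) b^(p−l) a^((j+l)/2), which ends in a because (j+l)/2 ≥ 1. The halves differ, so t ∉ L.

Case 2 (vxy inside B₁A₂, straddling the middle): t = a^p b^(p−j) a^(p−l) b^p with j + l = |vy|. If t = ww, then w is a prefix of t of length ≥ p, so w begins with a^p; and w is a suffix of t of length ≥ p, so w ends with b^p. That forces |w| ≥ 2p, contradicting |w| = |t|/2 ≤ 2p − 1. So t ∉ L.

Case 3 (vxy inside A₂B₂): t = a^p b^p a^(p−j) b^(p−l) with j + l = |vy|. The first half of t is a prefix of a^p b^p, so it begins with a; the second half is b^((j+l)/2) a^(p−j) b^(p−l), which begins with b. The halves differ, so t ∉ L.

In every case uv⁰xy⁰z = uxz ∉ L.

This contradicts the CFL pumping lemma, which requires uv^i xy^i z ∈ L for all i ≥ 0.
Hence L = {ww : w ∈ {a,b}*} is not context-free. ∎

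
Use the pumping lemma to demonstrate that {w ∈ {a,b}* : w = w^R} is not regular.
Assume for contradiction that L is regular, and let p ≥ 1 be the pumping length given by the pumping lemma.
Choose s = a^p b a^p. Then s ∈ L (it reads the same in both directions) and |s| = 2p + 1 ≥ p.
By the pumping lemma, s = xyz for some x, y, z with |xy| ≤ p, |y| ≥ 1, and xy^i z ∈ L for every i ≥ 0.
Since |xy| ≤ p and the first p symbols of s are all a's, y = a^k for some k with 1 ≤ k ≤ p.

Take i = 0: xy⁰z = a^(p − k) b a^p.
Its reversal is a^p b a^(p − k). These differ because the block of a's before the unique b has length p − k in one and p in the other, and p − k ≠ p since k ≥ 1. So xy⁰z is not a palindrome, i.e. xy⁰z ∉ L.

This contradicts the pumping lemma, which requires xy^i z ∈ L for all i ≥ 0.
Hence L = {w ∈ {a,b}* : w = w^R} is not regular. ∎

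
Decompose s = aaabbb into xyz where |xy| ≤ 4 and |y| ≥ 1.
x = 'aa', y = 'a', z = 'bbb'

For s = aaabbb and p = 4, one valid decomposition is:
- x = 'aa' (length 2)
- y = 'a' (length 1)
- z = 'bbb' (length 3)

Verification:
- xyz = 'aa' + 'a' + 'bbb' = aaabbb ✓
- |xy| = 3 ≤ 4 ✓
- |y| = 1 > 0 ✓

All pumping lemma constraints are satisfied.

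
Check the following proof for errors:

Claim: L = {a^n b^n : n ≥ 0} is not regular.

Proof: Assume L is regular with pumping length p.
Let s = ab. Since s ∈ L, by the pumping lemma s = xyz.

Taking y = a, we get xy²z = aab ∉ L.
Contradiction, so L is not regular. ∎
The proof is INCORRECT.

Error: The string s = ab may be shorter than p.
The pumping lemma only applies to strings with |s| ≥ p, and p is not under our control.
We must choose s in terms of p, e.g. s = a^p b^p, to ensure |s| ≥ p.
(The proof also fixes one particular y; a valid argument must handle every decomposition with |xy| ≤ p and |y| ≥ 1 — for s = a^p b^p this forces y = a^k, and then xy²z = a^(p+k) b^p ∉ L.)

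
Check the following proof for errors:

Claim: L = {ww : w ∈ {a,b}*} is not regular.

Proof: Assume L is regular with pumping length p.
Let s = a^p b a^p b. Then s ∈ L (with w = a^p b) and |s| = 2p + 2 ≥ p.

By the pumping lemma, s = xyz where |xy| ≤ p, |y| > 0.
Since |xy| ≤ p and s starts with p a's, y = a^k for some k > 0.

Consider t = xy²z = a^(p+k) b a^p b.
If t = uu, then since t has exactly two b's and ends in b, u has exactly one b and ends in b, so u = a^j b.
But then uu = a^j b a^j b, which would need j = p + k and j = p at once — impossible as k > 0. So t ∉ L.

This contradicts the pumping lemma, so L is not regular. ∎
The proof is correct.

This proof is valid because:
1. s = a^p b a^p b is in L and is chosen in terms of p, so |s| ≥ p holds for every p
2. The decomposition analysis is correct: |xy| ≤ p forces y to lie inside the leading a's
3. The contradiction is valid: the argument shows a^(p+k) b a^p b cannot be split into two equal halves
4. The conclusion follows logically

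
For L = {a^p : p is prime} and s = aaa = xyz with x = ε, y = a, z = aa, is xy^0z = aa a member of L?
Yes

xy⁰z = ε · ε · aa = aa.
aa has length 2, which is prime, so it is in L.
(A single pumped string landing in L is not a contradiction by itself; a non-regularity proof needs some i for which xy^i z ∉ L, for every admissible decomposition.)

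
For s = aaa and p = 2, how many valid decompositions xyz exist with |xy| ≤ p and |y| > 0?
3

For s = 'aaa' with pumping length p = 2:

Constraints: |xy| ≤ 2, |y| > 0

Valid decompositions (|xy| ≤ p, |y| ≥ 1):
  • x='', y='a', z='aa'
  • x='a', y='a', z='a'
  • x='', y='aa', z='a'

Total count: 3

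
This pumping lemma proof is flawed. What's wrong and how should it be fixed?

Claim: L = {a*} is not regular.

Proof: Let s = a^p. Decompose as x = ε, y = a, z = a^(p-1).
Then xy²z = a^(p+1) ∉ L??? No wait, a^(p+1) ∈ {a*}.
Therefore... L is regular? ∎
Error: The proof attempts to show a*  is not regular, but a* IS regular!

Correction: a* is a regular language (recognized by a simple DFA with one accepting state and self-loop on 'a'). The pumping lemma can only prove non-regularity, not regularity. For regular languages, pumping always works.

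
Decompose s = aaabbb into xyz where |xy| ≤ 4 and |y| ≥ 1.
x = 'aa', y = 'a', z = 'bbb'

For s = aaabbb and p = 4, one valid decomposition is:
- x = 'aa' (length 2)
- y = 'a' (length 1)
- z = 'bbb' (length 3)

Verification:
- xyz = 'aa' + 'a' + 'bbb' = aaabbb ✓
- |xy| = 3 ≤ 4 ✓
- |y| = 1 > 0 ✓

All pumping lemma constraints are satisfied.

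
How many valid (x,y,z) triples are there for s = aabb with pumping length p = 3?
6

For s = 'aabb' with pumping length p = 3:

Constraints: |xy| ≤ 3, |y| > 0

Valid decompositions (|xy| ≤ p, |y| ≥ 1):
  • x='', y='a', z='abb'
  • x='a', y='a', z='bb'
  • x='', y='aa', z='bb'
  • x='aa', y='b', z='b'
  • x='a', y='ab', z='b'
  • x='', y='aab', z='b'

Total count: 6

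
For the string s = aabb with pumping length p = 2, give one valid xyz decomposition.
x = '', y = 'a', z = 'abb'

For s = aabb and p = 2, one valid decomposition is:
- x = '' (length 0)
- y = 'a' (length 1)
- z = 'abb' (length 3)

Verification:
- xyz = '' + 'a' + 'abb' = aabb ✓
- |xy| = 1 ≤ 2 ✓
- |y| = 1 > 0 ✓

All pumping lemma constraints are satisfied.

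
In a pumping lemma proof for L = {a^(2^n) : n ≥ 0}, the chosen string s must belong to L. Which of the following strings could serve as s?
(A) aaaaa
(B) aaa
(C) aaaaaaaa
(C) aaaaaaaa

The pumping lemma is applied to a string s that lies in L, so first check membership of each option:
- (A) aaaaa has length 5, strictly between 2^2 = 4 and 2^3 = 8, so it is not in L ✗
- (B) aaa has length 3, strictly between 2^1 = 2 and 2^2 = 4, so it is not in L ✗
- (C) aaaaaaaa has length 8 = 2^3, so it is in L ✓

Only (C) aaaaaaaa is in L, so it is the only candidate that could play the role of s.
(In a complete proof one picks s in terms of the pumping length p so that |s| ≥ p is guaranteed; a fixed string like aaaaaaaa illustrates the shape of such an s.)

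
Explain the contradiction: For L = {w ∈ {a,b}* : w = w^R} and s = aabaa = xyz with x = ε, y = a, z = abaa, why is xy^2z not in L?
xy²z = aaabaa ∉ L

Pumping with i = 2 replaces y = a by y² = aa:
- Original: s = xyz = aabaa; aabaa reversed is aabaa, the same string, so it is a palindrome and is in L
- Pumped: xy²z = ε · aa · abaa = aaabaa
- aaabaa reversed is aabaaa ≠ aaabaa, so it is not a palindrome and is not in L

The pumping lemma would require xy²z ∈ L, so this decomposition yields a contradiction.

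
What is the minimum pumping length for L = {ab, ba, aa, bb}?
p = 3

For a finite language L, the pumping lemma holds vacuously if p > max|s| for s ∈ L.

The longest string in L = {ab, ba, aa, bb} has length 2.
If p = 3, then no string s ∈ L has |s| ≥ p, so the condition is vacuously true.

The minimum pumping length is p = 3.

Why no smaller p works: for any p ≤ 2, the longest string s ∈ L has |s| = 2 ≥ p, so it would
have to be pumpable; but pumping up (i = 2, 3, ...) produces ever longer strings, which cannot all lie in the
finite language L. So the pumping property fails for every p ≤ 2.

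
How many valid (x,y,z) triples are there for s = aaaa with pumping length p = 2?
3

For s = 'aaaa' with pumping length p = 2:

Constraints: |xy| ≤ 2, |y| > 0

Valid decompositions (|xy| ≤ p, |y| ≥ 1):
  • x='', y='a', z='aaa'
  • x='a', y='a', z='aa'
  • x='', y='aa', z='aa'

Total count: 3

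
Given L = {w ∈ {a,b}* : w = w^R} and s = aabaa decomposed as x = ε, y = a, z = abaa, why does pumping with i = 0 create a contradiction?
xy⁰z = abaa ∉ L

Pumping with i = 0 replaces y = a by y⁰ = ε:
- Original: s = xyz = aabaa; aabaa reversed is aabaa, the same string, so it is a palindrome and is in L
- Pumped: xy⁰z = ε · ε · abaa = abaa
- abaa reversed is aaba ≠ abaa, so it is not a palindrome and is not in L

The pumping lemma would require xy⁰z ∈ L, so this decomposition yields a contradiction.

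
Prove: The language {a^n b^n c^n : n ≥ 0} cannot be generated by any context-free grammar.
Assume for contradiction that L is context-free, and let p ≥ 1 be the pumping length given by the pumping lemma for CFLs.
Choose s = a^p b^p c^p. Then s ∈ L and |s| = 3p ≥ p.
By the CFL pumping lemma, s = uvxyz for some u, v, x, y, z with |vxy| ≤ p, |vy| ≥ 1, and uv^i xy^i z ∈ L for every i ≥ 0.

Because |vxy| ≤ p, the window vxy cannot contain both an a and a c: any substring of s containing both must include the entire block b^p plus at least one a and one c, so it has length ≥ p + 2 > p.
Hence at least one of the letters a, c does not occur in vy at all.

Take i = 0: the string uxz is obtained from s by deleting |vy| ≥ 1 symbols, so |uxz| = 3p − |vy| < 3p.
But the letter (a or c) that does not occur in vy still occurs exactly p times in uxz. Every string of L with exactly p copies of some letter is a^p b^p c^p, of length 3p. Since |uxz| < 3p, uxz ∉ L.

This contradicts the CFL pumping lemma, which requires uv^i xy^i z ∈ L for all i ≥ 0.
Hence L = {a^n b^n c^n : n ≥ 0} is not context-free. ∎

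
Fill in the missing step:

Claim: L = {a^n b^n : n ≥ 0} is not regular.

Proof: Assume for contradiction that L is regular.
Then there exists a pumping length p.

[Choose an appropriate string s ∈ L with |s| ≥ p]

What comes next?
s = a^p b^p

This string is in L (has equal a's and b's) and has length 2p ≥ p.
Any decomposition xyz with |xy| ≤ p means y consists only of a's,
so pumping will unbalance the counts.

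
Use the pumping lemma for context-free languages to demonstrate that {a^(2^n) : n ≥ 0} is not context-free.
Assume for contradiction that L is context-free, and let p ≥ 1 be the pumping length given by the pumping lemma for CFLs.
Choose s = a^(2^p). Then s ∈ L and |s| = 2^p ≥ p.
By the CFL pumping lemma, s = uvxyz for some u, v, x, y, z with |vxy| ≤ p, |vy| ≥ 1, and uv^i xy^i z ∈ L for every i ≥ 0.
All symbols are a's, so only lengths matter: let k = |vy|, with 1 ≤ k ≤ |vxy| ≤ p < 2^p.

Take i = 2: |uv²xy²z| = 2^p + k, and 2^p < 2^p + k < 2^p + 2^p = 2^(p+1).
So the length lies strictly between consecutive powers of two and is not a power of 2; uv²xy²z ∉ L.

This contradicts the CFL pumping lemma, which requires uv^i xy^i z ∈ L for all i ≥ 0.
Hence L = {a^(2^n) : n ≥ 0} is not context-free. ∎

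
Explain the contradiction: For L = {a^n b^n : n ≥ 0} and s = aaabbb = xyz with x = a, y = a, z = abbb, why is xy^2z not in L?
xy²z = aaaabbb ∉ L

Pumping with i = 2 replaces y = a by y² = aa:
- Original: s = xyz = aaabbb; aaabbb = a^3 b^3 has equal counts (3 = 3), so it is in L
- Pumped: xy²z = a · aa · abbb = aaaabbb
- aaaabbb has 4 a's and 3 b's; 4 ≠ 3, so it is not in L

The pumping lemma would require xy²z ∈ L, so this decomposition yields a contradiction.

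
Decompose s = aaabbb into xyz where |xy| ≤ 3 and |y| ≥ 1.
x = '', y = 'aaa', z = 'bbb'

For s = aaabbb and p = 3, one valid decomposition is:
- x = '' (length 0)
- y = 'aaa' (length 3)
- z = 'bbb' (length 3)

Verification:
- xyz = '' + 'aaa' + 'bbb' = aaabbb ✓
- |xy| = 3 ≤ 3 ✓
- |y| = 3 > 0 ✓

All pumping lemma constraints are satisfied.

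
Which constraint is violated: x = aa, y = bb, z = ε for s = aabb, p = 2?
Violated: |xy| ≤ p

The decomposition x = aa, y = bb, z = ε for s = aabb with p = 2
violates the constraint: |xy| ≤ p

|xy| = |aabb| = 4 > 2 = p. The decomposition puts too many characters in xy.

Pumping lemma constraints:
1. xyz = s (decomposition is valid)
2. |xy| ≤ p
3. |y| > 0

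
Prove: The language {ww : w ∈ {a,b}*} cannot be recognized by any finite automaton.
Assume for contradiction that L is regular, and let p ≥ 1 be the pumping length given by the pumping lemma.
Choose s = a^p b a^p b. Then s ∈ L (take w = a^p b) and |s| = 2p + 2 ≥ p.
By the pumping lemma, s = xyz for some x, y, z with |xy| ≤ p, |y| ≥ 1, and xy^i z ∈ L for every i ≥ 0.
Since |xy| ≤ p and the first p symbols of s are all a's, y = a^k for some k with 1 ≤ k ≤ p.

Take i = 2: t = xy²z = a^(p + k) b a^p b.
Suppose t = uu for some string u. The string t contains exactly two b's and ends in b, so u contains exactly one b and ends in b; hence u = a^j b for some j, and uu = a^j b a^j b. Comparing with t = a^(p + k) b a^p b forces j = p + k (first block) and j = p (second block), which is impossible since k ≥ 1. So t ∉ L.

This contradicts the pumping lemma, which requires xy^i z ∈ L for all i ≥ 0.
Hence L = {ww : w ∈ {a,b}*} is not regular. ∎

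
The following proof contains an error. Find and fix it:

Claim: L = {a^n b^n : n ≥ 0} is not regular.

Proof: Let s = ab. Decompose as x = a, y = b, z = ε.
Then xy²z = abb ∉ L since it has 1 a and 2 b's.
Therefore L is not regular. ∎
Error: The string s = ab might be shorter than the pumping length p.

Correction: Choose s = a^p b^p to ensure |s| ≥ p. Also, the decomposition is wrong: with |xy| ≤ p, y cannot include b's when s starts with p a's.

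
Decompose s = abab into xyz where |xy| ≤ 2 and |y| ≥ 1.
x = '', y = 'a', z = 'bab'

For s = abab and p = 2, one valid decomposition is:
- x = '' (length 0)
- y = 'a' (length 1)
- z = 'bab' (length 3)

Verification:
- xyz = '' + 'a' + 'bab' = abab ✓
- |xy| = 1 ≤ 2 ✓
- |y| = 1 > 0 ✓

All pumping lemma constraints are satisfied.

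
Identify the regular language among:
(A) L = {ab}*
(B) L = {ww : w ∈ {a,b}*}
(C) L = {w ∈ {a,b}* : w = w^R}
(A) {ab}*

(A) L = {ab}* is regular.

This can be recognized by a finite automaton (DFA/NFA).
Regular expressions like {ab}* define regular languages.

The other choices are not regular:
- {ww : w ∈ {a,b}*}: After pumping, the two halves no longer match
- {w ∈ {a,b}* : w = w^R}: After pumping, the string is no longer symmetric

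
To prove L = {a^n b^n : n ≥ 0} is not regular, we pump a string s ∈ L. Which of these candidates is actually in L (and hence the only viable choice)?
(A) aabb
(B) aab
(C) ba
(A) aabb

The pumping lemma is applied to a string s that lies in L, so first check membership of each option:
- (A) aabb = a^2 b^2 has equal counts (2 = 2), so it is in L ✓
- (B) aab has 2 a's and 1 b's; 2 ≠ 1, so it is not in L ✗
- (C) ba has an a after a b, so it is not of the form a^n b^n and is not in L ✗

Only (A) aabb is in L, so it is the only candidate that could play the role of s.
(In a complete proof one picks s in terms of the pumping length p so that |s| ≥ p is guaranteed; a fixed string like aabb illustrates the shape of such an s.)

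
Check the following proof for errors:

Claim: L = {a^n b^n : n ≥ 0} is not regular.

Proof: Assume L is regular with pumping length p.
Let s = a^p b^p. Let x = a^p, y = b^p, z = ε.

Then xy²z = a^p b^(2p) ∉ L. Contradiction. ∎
The proof is INCORRECT.

Error: The decomposition violates |xy| ≤ p.
With x = a^p and y = b^p, we have |xy| = 2p > p.
The pumping lemma requires |xy| ≤ p, so y must be within the first p characters.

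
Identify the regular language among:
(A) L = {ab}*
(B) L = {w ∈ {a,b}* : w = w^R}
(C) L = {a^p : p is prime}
(A) {ab}*

(A) L = {ab}* is regular.

This can be recognized by a finite automaton (DFA/NFA).
Regular expressions like {ab}* define regular languages.

The other choices are not regular:
- {a^p : p is prime}: After pumping, the length becomes composite
- {w ∈ {a,b}* : w = w^R}: After pumping, the string is no longer symmetric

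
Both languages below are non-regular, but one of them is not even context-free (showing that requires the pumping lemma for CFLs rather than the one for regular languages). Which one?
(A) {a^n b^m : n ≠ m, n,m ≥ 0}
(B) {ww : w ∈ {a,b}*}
(B) {ww : w ∈ {a,b}*}

(B) {ww : w ∈ {a,b}*} requires the CFL pumping lemma.

- {a^n b^m : n ≠ m, n,m ≥ 0} is context-free (but not regular)
  • Can be shown non-regular with the regular pumping lemma
  • After pumping a's, we can make n = m

- {ww : w ∈ {a,b}*} is NOT context-free
  • Requires the CFL pumping lemma to prove
  • Cannot verify equality of two arbitrary substrings

The CFL pumping lemma is "stronger" in that it can prove non-membership
in the larger class of context-free languages.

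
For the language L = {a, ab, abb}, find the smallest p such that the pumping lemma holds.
p = 4

For a finite language L, the pumping lemma holds vacuously if p > max|s| for s ∈ L.

The longest string in L = {a, ab, abb} has length 3.
If p = 4, then no string s ∈ L has |s| ≥ p, so the condition is vacuously true.

The minimum pumping length is p = 4.

Why no smaller p works: for any p ≤ 3, the longest string s ∈ L has |s| = 3 ≥ p, so it would
have to be pumpable; but pumping up (i = 2, 3, ...) produces ever longer strings, which cannot all lie in the
finite language L. So the pumping property fails for every p ≤ 3.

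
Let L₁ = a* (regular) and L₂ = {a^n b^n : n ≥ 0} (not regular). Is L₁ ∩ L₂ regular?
Yes — L₁ ∩ L₂ is regular.

A string of a* contains no b's, and the only string of {a^n b^n} with no b's is ε (n = 0). So L₁ ∩ L₂ = {ε}, a finite language, which is regular.

Note that the bare facts "L₁ regular, L₂ non-regular" do not settle the question by themselves: the closure of regular languages under ∪, ∩, complement and difference applies only when BOTH operands are regular. With a non-regular operand the result can come out regular or non-regular depending on the specific languages, so one has to work out L₁ ∩ L₂ for this particular pair, as above.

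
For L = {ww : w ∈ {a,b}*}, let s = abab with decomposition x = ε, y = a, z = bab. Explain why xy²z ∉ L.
xy²z = aabab ∉ L

Pumping with i = 2 replaces y = a by y² = aa:
- Original: s = xyz = abab; abab splits into halves ab · ab, which are equal, so it is in L (w = ab)
- Pumped: xy²z = ε · aa · bab = aabab
- aabab has odd length 5, so it cannot be written as ww and is not in L

The pumping lemma would require xy²z ∈ L, so this decomposition yields a contradiction.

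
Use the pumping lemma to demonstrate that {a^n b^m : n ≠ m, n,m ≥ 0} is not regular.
Assume for contradiction that L is regular, and let p ≥ 1 be the pumping length given by the pumping lemma.
Choose s = a^p b^(p + p!). Then s ∈ L because p ≠ p + p! (as p! ≥ 1), and |s| ≥ p.
By the pumping lemma, s = xyz for some x, y, z with |xy| ≤ p, |y| ≥ 1, and xy^i z ∈ L for every i ≥ 0.
Since |xy| ≤ p and the first p symbols of s are all a's, y = a^k for some k with 1 ≤ k ≤ p.
For every i ≥ 0, xy^i z = a^(p + (i − 1)k) b^(p + p!).

Because 1 ≤ k ≤ p, k divides p!. Let t = p!/k (a positive integer) and take i = t + 1.
Then the number of a's is p + tk = p + p!, which equals the number of b's.
So xy^(t+1) z = a^(p + p!) b^(p + p!) has equally many a's and b's and is NOT in L.

This contradicts the pumping lemma, which requires xy^i z ∈ L for all i ≥ 0.
Hence L = {a^n b^m : n ≠ m, n,m ≥ 0} is not regular. ∎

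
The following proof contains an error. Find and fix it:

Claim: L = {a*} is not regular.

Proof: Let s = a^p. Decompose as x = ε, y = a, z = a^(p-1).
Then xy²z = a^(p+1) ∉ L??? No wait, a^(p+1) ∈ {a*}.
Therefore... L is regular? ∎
Error: The proof attempts to show a*  is not regular, but a* IS regular!

Correction: a* is a regular language (recognized by a simple DFA with one accepting state and self-loop on 'a'). The pumping lemma can only prove non-regularity, not regularity. For regular languages, pumping always works.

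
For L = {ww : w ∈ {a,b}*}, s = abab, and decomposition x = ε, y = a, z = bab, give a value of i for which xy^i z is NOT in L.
i = 0

xy⁰z = ε · ε · bab = bab; bab has odd length 3, so it cannot be written as ww and is not in L.
(Other choices also work, e.g. i = 2, 3; only i = 1 is guaranteed to stay in L since xy¹z = s.)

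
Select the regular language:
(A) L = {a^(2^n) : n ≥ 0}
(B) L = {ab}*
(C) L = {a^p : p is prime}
(B) {ab}*

(B) L = {ab}* is regular.

This can be recognized by a finite automaton (DFA/NFA).
Regular expressions like {ab}* define regular languages.

The other choices are not regular:
- {a^(2^n) : n ≥ 0}: After pumping, length is no longer a power of 2
- {a^p : p is prime}: After pumping, the length becomes composite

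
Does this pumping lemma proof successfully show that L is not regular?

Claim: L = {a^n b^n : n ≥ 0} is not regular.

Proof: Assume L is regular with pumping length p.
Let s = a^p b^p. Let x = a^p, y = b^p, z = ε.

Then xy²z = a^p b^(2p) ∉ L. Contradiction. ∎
The proof is INCORRECT.

Error: The decomposition violates |xy| ≤ p.
With x = a^p and y = b^p, we have |xy| = 2p > p.
The pumping lemma requires |xy| ≤ p, so y must be within the first p characters.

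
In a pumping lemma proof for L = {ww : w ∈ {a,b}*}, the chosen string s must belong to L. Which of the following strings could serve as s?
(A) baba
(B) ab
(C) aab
(A) baba

The pumping lemma is applied to a string s that lies in L, so first check membership of each option:
- (A) baba splits into halves ba · ba, which are equal, so it is in L (w = ba) ✓
- (B) ab has length 2; its halves are a and b, which differ, so it is not in L ✗
- (C) aab has odd length 3, so it cannot be written as ww and is not in L ✗

Only (A) baba is in L, so it is the only candidate that could play the role of s.
(In a complete proof one picks s in terms of the pumping length p so that |s| ≥ p is guaranteed; a fixed string like baba illustrates the shape of such an s.)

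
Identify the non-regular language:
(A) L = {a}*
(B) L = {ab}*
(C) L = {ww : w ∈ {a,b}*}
(C) {ww : w ∈ {a,b}*}

(C) L = {ww : w ∈ {a,b}*} is NOT regular.

The pumping lemma can be used to prove this:
After pumping, the two halves no longer match

The other languages are regular because they can be recognized by finite automata.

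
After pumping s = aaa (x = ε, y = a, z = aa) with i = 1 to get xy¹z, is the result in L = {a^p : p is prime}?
Yes

xy¹z = ε · a · aa = aaa.
aaa has length 3, which is prime, so it is in L.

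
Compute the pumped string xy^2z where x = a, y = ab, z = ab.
aababab

Given x = 'a', y = 'ab', z = 'ab' and i = 2:

xy^2z = x + y·y·...·y (2 times) + z
       = 'a' + 'ab'^2 + 'ab'
       = 'a' + 'abab' + 'ab'
       = 'aababab'

The pumped string is 'aababab' with length 7.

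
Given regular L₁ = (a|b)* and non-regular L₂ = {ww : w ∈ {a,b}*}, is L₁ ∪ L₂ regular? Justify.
Yes — L₁ ∪ L₂ is regular.

{ww} ⊆ (a|b)*, so L₁ ∪ L₂ = (a|b)*, which is regular.

Note that the bare facts "L₁ regular, L₂ non-regular" do not settle the question by themselves: the closure of regular languages under ∪, ∩, complement and difference applies only when BOTH operands are regular. With a non-regular operand the result can come out regular or non-regular depending on the specific languages, so one has to work out L₁ ∪ L₂ for this particular pair, as above.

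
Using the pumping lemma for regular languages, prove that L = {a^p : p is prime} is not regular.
Assume for contradiction that L is regular, and let p ≥ 1 be the pumping length given by the pumping lemma.
Choose a prime q with q ≥ p (one exists because there are infinitely many primes) and let s = a^q. Then s ∈ L and |s| = q ≥ p.
By the pumping lemma, s = xyz for some x, y, z with |xy| ≤ p, |y| ≥ 1, and xy^i z ∈ L for every i ≥ 0.
Here y = a^k for some k with 1 ≤ k ≤ p, and xy^i z = a^(q + (i − 1)k) for every i ≥ 0.

Take i = q + 1: |xy^(q+1) z| = q + qk = q(k + 1).
Both factors satisfy q ≥ 2 and k + 1 ≥ 2, so q(k + 1) is composite, and xy^(q+1) z ∉ L.

This contradicts the pumping lemma, which requires xy^i z ∈ L for all i ≥ 0.
Hence L = {a^p : p is prime} is not regular. ∎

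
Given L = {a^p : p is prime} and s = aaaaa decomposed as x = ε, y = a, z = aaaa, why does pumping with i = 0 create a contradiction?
xy⁰z = aaaa ∉ L

Pumping with i = 0 replaces y = a by y⁰ = ε:
- Original: s = xyz = aaaaa; aaaaa has length 5, which is prime, so it is in L
- Pumped: xy⁰z = ε · ε · aaaa = aaaa
- aaaa has length 4 = 2 × 2, which is not prime, so it is not in L

The pumping lemma would require xy⁰z ∈ L, so this decomposition yields a contradiction.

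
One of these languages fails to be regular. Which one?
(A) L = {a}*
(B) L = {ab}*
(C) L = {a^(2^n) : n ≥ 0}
(C) {a^(2^n) : n ≥ 0}

(C) L = {a^(2^n) : n ≥ 0} is NOT regular.

The pumping lemma can be used to prove this:
After pumping, length is no longer a power of 2

The other languages are regular because they can be recognized by finite automata.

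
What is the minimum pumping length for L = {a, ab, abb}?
p = 4

For a finite language L, the pumping lemma holds vacuously if p > max|s| for s ∈ L.

The longest string in L = {a, ab, abb} has length 3.
If p = 4, then no string s ∈ L has |s| ≥ p, so the condition is vacuously true.

The minimum pumping length is p = 4.

Why no smaller p works: for any p ≤ 3, the longest string s ∈ L has |s| = 3 ≥ p, so it would
have to be pumpable; but pumping up (i = 2, 3, ...) produces ever longer strings, which cannot all lie in the
finite language L. So the pumping property fails for every p ≤ 3.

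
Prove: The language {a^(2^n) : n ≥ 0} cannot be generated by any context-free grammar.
Assume for contradiction that L is context-free, and let p ≥ 1 be the pumping length given by the pumping lemma for CFLs.
Choose s = a^(2^p). Then s ∈ L and |s| = 2^p ≥ p.
By the CFL pumping lemma, s = uvxyz for some u, v, x, y, z with |vxy| ≤ p, |vy| ≥ 1, and uv^i xy^i z ∈ L for every i ≥ 0.
All symbols are a's, so only lengths matter: let k = |vy|, with 1 ≤ k ≤ |vxy| ≤ p < 2^p.

Take i = 2: |uv²xy²z| = 2^p + k, and 2^p < 2^p + k < 2^p + 2^p = 2^(p+1).
So the length lies strictly between consecutive powers of two and is not a power of 2; uv²xy²z ∉ L.

This contradicts the CFL pumping lemma, which requires uv^i xy^i z ∈ L for all i ≥ 0.
Hence L = {a^(2^n) : n ≥ 0} is not context-free. ∎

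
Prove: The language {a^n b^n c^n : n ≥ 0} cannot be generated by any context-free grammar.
Assume for contradiction that L is context-free, and let p ≥ 1 be the pumping length given by the pumping lemma for CFLs.
Choose s = a^p b^p c^p. Then s ∈ L and |s| = 3p ≥ p.
By the CFL pumping lemma, s = uvxyz for some u, v, x, y, z with |vxy| ≤ p, |vy| ≥ 1, and uv^i xy^i z ∈ L for every i ≥ 0.

Because |vxy| ≤ p, the window vxy cannot contain both an a and a c: any substring of s containing both must include the entire block b^p plus at least one a and one c, so it has length ≥ p + 2 > p.
Hence at least one of the letters a, c does not occur in vy at all.

Take i = 0: the string uxz is obtained from s by deleting |vy| ≥ 1 symbols, so |uxz| = 3p − |vy| < 3p.
But the letter (a or c) that does not occur in vy still occurs exactly p times in uxz. Every string of L with exactly p copies of some letter is a^p b^p c^p, of length 3p. Since |uxz| < 3p, uxz ∉ L.

This contradicts the CFL pumping lemma, which requires uv^i xy^i z ∈ L for all i ≥ 0.
Hence L = {a^n b^n c^n : n ≥ 0} is not context-free. ∎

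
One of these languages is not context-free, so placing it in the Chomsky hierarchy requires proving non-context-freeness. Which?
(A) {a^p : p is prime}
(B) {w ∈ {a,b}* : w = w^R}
(A) {a^p : p is prime}

(A) {a^p : p is prime} requires the CFL pumping lemma.

- {w ∈ {a,b}* : w = w^R} is context-free (but not regular)
  • Can be shown non-regular with the regular pumping lemma
  • After pumping, the string is no longer symmetric

- {a^p : p is prime} is NOT context-free
  • Requires the CFL pumping lemma to prove
  • The CFL pumping lemma also fails because prime gaps are unbounded

The CFL pumping lemma is "stronger" in that it can prove non-membership
in the larger class of context-free languages.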